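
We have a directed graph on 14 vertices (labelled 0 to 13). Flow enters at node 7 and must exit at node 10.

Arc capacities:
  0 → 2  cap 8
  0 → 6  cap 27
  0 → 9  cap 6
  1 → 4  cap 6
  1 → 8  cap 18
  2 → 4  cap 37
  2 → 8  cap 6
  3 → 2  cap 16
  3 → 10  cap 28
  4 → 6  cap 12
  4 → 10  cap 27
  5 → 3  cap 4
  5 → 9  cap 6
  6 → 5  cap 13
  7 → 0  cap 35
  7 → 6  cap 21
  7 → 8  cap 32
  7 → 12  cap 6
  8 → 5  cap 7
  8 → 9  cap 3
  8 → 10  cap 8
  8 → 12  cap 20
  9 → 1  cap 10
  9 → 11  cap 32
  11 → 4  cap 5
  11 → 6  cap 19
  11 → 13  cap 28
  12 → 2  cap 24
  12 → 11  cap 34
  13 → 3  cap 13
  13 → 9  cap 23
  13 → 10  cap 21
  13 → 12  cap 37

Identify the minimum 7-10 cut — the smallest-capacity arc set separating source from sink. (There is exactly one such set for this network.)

Min-cut arcs: {(0,2), (0,9), (5,3), (5,9), (7,12), (8,9), (8,10), (8,12)} (total capacity 61)

augment #1: 7→8→10 push 8
augment #2: 7→0→2→4→10 push 8
augment #3: 7→6→5→3→10 push 4
augment #4: 7→12→2→4→10 push 6
augment #5: 7→0→9→1→4→10 push 6
augment #6: 7→8→9→11→4→10 push 3
augment #7: 7→8→12→2→4→10 push 4
augment #8: 7→8→12→11→13→10 push 16
augment #9: 7→6→5→9→11→13→10 push 5
augment #10: 7→6→5→9→11→13→3→10 push 1
max flow = 61; residual-reachable set from 7 gives S-side
cut edges (S→T): {(0,2), (0,9), (5,3), (5,9), (7,12), (8,9), (8,10), (8,12)} total cap 61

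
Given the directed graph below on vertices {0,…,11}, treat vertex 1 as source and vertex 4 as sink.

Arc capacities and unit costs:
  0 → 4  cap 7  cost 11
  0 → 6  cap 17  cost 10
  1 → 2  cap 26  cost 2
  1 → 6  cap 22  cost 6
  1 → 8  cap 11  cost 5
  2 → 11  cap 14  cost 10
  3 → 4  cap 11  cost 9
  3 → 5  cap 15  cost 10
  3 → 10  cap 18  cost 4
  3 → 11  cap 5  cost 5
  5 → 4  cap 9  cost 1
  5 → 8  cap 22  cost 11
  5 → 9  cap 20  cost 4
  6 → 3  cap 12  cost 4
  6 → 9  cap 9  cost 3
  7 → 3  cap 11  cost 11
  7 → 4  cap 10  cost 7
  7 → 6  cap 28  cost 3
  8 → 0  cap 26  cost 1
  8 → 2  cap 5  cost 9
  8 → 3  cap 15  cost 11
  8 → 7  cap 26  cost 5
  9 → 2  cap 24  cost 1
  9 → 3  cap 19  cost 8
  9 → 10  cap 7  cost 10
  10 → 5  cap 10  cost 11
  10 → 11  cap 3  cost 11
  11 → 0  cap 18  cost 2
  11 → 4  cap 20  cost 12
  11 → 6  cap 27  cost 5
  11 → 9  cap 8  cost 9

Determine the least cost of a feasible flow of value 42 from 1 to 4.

shortest-cost path #1: 1→8→0→4 push 7 @ unit cost 17 (adds 119)
shortest-cost path #2: 1→8→7→4 push 4 @ unit cost 17 (adds 68)
shortest-cost path #3: 1→6→3→4 push 11 @ unit cost 19 (adds 209)
shortest-cost path #4: 1→6→3→5→4 push 1 @ unit cost 21 (adds 21)
shortest-cost path #5: 1→2→11→4 push 14 @ unit cost 24 (adds 336)
shortest-cost path #6: 1→6→9→3→5→4 push 5 @ unit cost 28 (adds 140)
total cost = 893

Minimum cost for 42 units: 893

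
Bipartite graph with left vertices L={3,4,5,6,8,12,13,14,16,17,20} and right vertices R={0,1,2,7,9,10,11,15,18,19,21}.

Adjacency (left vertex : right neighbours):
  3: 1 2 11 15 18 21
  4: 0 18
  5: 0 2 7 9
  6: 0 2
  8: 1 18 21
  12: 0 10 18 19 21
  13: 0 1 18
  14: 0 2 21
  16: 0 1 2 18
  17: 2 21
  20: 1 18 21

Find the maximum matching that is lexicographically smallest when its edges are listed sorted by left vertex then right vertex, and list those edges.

|M| = 8 (so the lex-smallest maximum matching has 8 edges)
process left vertices in ascending order; for each, take the smallest-labelled available neighbour that still permits 8 edges overall, or leave it unmatched if none does
lex-smallest matching: {3-11, 4-0, 5-7, 6-2, 8-1, 12-10, 13-18, 14-21}

Lex-smallest maximum matching: {(3,11), (4,0), (5,7), (6,2), (8,1), (12,10), (13,18), (14,21)}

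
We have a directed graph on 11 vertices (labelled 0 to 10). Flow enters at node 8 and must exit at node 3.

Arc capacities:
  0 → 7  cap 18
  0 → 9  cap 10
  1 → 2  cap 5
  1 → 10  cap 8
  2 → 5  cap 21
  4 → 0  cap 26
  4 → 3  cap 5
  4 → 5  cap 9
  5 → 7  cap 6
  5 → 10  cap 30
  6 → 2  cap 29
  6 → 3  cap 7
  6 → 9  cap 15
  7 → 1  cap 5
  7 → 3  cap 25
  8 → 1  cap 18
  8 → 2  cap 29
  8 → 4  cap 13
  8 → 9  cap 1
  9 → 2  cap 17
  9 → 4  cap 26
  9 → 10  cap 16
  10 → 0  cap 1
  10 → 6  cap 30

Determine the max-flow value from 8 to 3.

augment #1: 8→4→3 bottleneck 5, total now 5
augment #2: 8→1→10→6→3 bottleneck 7, total now 12
augment #3: 8→2→5→7→3 bottleneck 6, total now 18
augment #4: 8→4→0→7→3 bottleneck 8, total now 26
augment #5: 8→1→10→0→7→3 bottleneck 1, total now 27
augment #6: 8→9→4→0→7→3 bottleneck 1, total now 28
augment #7: 8→2→5→10→6→9→4→0→7→3 bottleneck 8, total now 36

Maximum flow value: 36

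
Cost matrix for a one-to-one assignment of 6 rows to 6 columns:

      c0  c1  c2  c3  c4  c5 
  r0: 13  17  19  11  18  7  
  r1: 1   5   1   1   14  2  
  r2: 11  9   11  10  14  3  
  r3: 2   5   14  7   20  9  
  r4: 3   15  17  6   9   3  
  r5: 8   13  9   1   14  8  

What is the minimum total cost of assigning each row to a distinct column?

Minimum assignment cost: 29

optimal assignment: row0→col5 (cost 7), row1→col2 (cost 1), row2→col1 (cost 9), row3→col0 (cost 2), row4→col4 (cost 9), row5→col3 (cost 1)
total = 7 + 1 + 9 + 2 + 9 + 1 = 29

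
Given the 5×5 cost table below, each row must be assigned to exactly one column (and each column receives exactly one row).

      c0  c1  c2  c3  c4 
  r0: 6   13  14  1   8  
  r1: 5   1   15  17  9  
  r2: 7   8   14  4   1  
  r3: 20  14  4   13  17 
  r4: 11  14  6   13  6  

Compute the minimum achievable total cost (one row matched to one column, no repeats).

optimal assignment: row0→col3 (cost 1), row1→col1 (cost 1), row2→col4 (cost 1), row3→col2 (cost 4), row4→col0 (cost 11)
total = 1 + 1 + 1 + 4 + 11 = 18

Minimum assignment cost: 18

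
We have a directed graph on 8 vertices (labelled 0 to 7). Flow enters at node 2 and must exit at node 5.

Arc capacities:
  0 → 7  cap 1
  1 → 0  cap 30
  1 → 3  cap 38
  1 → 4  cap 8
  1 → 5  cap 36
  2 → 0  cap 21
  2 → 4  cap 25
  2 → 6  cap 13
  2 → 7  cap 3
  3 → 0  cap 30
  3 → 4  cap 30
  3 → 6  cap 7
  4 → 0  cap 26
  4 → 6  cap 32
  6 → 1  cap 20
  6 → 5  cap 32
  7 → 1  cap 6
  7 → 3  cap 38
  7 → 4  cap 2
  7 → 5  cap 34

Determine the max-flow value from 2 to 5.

augment #1: 2→6→5 bottleneck 13, total now 13
augment #2: 2→7→5 bottleneck 3, total now 16
augment #3: 2→0→7→5 bottleneck 1, total now 17
augment #4: 2→4→6→5 bottleneck 19, total now 36
augment #5: 2→4→6→1→5 bottleneck 6, total now 42

Maximum flow value: 42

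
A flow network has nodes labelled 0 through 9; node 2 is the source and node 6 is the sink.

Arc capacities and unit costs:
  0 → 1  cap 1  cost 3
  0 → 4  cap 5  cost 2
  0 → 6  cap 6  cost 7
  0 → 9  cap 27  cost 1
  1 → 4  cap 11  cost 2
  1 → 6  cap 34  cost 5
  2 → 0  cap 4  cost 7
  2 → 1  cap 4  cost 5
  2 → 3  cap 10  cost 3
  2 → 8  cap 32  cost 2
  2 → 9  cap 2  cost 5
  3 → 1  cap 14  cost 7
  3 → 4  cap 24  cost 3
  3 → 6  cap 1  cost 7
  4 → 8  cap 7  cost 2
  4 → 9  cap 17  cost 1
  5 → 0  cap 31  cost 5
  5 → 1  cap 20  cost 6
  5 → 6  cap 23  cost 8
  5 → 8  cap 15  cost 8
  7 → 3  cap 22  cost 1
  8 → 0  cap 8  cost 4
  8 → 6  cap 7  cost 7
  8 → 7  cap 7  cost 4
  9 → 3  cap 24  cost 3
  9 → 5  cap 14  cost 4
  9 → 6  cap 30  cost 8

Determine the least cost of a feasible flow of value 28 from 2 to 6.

shortest-cost path #1: 2→8→6 push 7 @ unit cost 9 (adds 63)
shortest-cost path #2: 2→3→6 push 1 @ unit cost 10 (adds 10)
shortest-cost path #3: 2→1→6 push 4 @ unit cost 10 (adds 40)
shortest-cost path #4: 2→9→6 push 2 @ unit cost 13 (adds 26)
shortest-cost path #5: 2→8→0→6 push 6 @ unit cost 13 (adds 78)
shortest-cost path #6: 2→8→0→1→6 push 1 @ unit cost 14 (adds 14)
shortest-cost path #7: 2→3→4→9→6 push 7 @ unit cost 15 (adds 105)
total cost = 336

Minimum cost for 28 units: 336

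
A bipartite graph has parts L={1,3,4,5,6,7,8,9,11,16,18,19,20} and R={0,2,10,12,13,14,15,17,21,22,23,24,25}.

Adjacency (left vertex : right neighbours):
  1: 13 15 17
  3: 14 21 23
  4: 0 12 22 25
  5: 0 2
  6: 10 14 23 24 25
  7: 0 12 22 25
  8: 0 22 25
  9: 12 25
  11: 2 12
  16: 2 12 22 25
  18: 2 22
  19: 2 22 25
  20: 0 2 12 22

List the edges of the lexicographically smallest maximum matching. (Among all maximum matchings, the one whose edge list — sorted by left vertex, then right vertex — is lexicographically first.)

|M| = 8 (so the lex-smallest maximum matching has 8 edges)
process left vertices in ascending order; for each, take the smallest-labelled available neighbour that still permits 8 edges overall, or leave it unmatched if none does
lex-smallest matching: {1-13, 3-14, 4-0, 5-2, 6-10, 7-12, 8-22, 9-25}

Lex-smallest maximum matching: {(1,13), (3,14), (4,0), (5,2), (6,10), (7,12), (8,22), (9,25)}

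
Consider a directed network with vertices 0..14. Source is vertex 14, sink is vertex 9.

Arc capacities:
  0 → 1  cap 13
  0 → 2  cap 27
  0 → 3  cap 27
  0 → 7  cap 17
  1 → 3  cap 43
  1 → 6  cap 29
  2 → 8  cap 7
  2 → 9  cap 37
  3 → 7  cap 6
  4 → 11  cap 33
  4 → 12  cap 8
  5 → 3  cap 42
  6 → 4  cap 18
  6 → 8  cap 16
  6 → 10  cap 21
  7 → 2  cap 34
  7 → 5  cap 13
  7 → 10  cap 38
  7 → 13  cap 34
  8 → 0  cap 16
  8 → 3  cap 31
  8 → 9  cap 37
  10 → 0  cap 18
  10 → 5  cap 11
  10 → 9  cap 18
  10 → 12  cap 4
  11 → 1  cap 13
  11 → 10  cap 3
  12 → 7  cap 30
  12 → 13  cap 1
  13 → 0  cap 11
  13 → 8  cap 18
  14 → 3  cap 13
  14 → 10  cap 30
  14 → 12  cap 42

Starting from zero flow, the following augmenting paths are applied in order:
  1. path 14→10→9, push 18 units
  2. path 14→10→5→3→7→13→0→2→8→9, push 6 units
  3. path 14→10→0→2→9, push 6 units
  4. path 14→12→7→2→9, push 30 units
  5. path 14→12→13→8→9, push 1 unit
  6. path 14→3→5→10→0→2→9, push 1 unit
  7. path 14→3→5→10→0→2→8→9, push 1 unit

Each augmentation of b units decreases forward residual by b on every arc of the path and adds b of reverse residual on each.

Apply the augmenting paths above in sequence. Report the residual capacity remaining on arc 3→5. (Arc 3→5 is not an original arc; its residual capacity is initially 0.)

Residual capacity of (3,5): 4

after path 1 (14→10→9, push 18): res(3,5)=0
after path 2 (14→10→5→3→7→13→0→2→8→9, push 6): res(3,5)=6
after path 3 (14→10→0→2→9, push 6): res(3,5)=6
after path 4 (14→12→7→2→9, push 30): res(3,5)=6
after path 5 (14→12→13→8→9, push 1): res(3,5)=6
after path 6 (14→3→5→10→0→2→9, push 1): res(3,5)=5
after path 7 (14→3→5→10→0→2→8→9, push 1): res(3,5)=4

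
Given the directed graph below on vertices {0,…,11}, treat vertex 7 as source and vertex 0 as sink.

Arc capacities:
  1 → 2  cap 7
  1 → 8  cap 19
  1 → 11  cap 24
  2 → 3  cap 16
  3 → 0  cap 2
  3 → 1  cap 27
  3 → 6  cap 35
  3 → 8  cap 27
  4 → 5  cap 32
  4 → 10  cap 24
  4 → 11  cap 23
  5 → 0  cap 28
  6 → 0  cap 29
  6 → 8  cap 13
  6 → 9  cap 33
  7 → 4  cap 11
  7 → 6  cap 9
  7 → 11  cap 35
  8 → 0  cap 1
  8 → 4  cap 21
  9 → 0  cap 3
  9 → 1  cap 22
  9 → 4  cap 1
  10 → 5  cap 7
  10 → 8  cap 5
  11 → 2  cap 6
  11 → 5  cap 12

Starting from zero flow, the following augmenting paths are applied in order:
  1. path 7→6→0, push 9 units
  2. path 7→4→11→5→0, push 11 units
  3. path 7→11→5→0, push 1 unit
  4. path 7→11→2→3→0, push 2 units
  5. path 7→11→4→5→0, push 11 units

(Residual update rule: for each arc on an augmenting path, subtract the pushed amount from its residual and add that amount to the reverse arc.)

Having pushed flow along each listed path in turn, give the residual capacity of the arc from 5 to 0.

after path 1 (7→6→0, push 9): res(5,0)=28
after path 2 (7→4→11→5→0, push 11): res(5,0)=17
after path 3 (7→11→5→0, push 1): res(5,0)=16
after path 4 (7→11→2→3→0, push 2): res(5,0)=16
after path 5 (7→11→4→5→0, push 11): res(5,0)=5

Residual capacity of (5,0): 5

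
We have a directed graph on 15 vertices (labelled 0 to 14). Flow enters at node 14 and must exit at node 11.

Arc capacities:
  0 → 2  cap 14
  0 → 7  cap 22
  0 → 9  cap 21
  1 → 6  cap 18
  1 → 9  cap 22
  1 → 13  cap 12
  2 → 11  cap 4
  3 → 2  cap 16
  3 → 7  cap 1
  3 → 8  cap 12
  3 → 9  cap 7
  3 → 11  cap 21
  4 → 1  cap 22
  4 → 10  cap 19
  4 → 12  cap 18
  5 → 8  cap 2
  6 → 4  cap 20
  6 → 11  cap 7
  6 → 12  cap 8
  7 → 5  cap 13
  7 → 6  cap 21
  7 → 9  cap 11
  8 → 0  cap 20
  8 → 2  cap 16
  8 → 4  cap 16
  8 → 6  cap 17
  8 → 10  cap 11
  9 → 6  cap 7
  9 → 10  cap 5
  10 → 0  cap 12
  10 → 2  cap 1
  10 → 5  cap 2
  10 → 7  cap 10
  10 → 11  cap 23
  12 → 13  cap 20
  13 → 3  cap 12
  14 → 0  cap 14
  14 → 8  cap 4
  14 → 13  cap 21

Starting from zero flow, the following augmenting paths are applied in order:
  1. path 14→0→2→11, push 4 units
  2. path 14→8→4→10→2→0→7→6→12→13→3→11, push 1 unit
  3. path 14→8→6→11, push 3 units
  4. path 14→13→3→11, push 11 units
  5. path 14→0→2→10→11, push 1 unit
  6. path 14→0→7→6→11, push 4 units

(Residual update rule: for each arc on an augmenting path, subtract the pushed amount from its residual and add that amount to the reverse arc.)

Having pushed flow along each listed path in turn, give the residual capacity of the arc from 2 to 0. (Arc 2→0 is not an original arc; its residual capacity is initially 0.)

after path 1 (14→0→2→11, push 4): res(2,0)=4
after path 2 (14→8→4→10→2→0→7→6→12→13→3→11, push 1): res(2,0)=3
after path 3 (14→8→6→11, push 3): res(2,0)=3
after path 4 (14→13→3→11, push 11): res(2,0)=3
after path 5 (14→0→2→10→11, push 1): res(2,0)=4
after path 6 (14→0→7→6→11, push 4): res(2,0)=4

Residual capacity of (2,0): 4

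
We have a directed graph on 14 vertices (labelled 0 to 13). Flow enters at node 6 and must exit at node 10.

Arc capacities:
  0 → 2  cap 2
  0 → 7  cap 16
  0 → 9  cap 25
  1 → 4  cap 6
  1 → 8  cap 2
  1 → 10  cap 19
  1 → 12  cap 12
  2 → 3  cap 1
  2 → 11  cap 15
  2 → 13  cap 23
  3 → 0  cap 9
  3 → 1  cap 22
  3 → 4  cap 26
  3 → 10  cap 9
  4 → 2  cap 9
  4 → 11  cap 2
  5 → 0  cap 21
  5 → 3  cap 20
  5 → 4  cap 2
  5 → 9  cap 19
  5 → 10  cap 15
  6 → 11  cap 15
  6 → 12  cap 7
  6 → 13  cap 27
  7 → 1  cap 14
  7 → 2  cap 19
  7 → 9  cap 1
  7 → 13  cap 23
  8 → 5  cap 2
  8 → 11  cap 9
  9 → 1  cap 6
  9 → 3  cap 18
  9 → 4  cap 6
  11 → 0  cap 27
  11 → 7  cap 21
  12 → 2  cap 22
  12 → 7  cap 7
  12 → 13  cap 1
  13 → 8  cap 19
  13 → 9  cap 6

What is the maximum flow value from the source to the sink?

augment #1: 6→11→7→1→10 bottleneck 14, total now 14
augment #2: 6→12→2→3→10 bottleneck 1, total now 15
augment #3: 6→13→8→5→10 bottleneck 2, total now 17
augment #4: 6→13→9→1→10 bottleneck 5, total now 22
augment #5: 6→13→9→3→10 bottleneck 1, total now 23
augment #6: 6→11→0→9→3→10 bottleneck 1, total now 24
augment #7: 6→12→7→9→3→10 bottleneck 1, total now 25
augment #8: 6→12→2→11→0→9→3→10 bottleneck 5, total now 30

Maximum flow value: 30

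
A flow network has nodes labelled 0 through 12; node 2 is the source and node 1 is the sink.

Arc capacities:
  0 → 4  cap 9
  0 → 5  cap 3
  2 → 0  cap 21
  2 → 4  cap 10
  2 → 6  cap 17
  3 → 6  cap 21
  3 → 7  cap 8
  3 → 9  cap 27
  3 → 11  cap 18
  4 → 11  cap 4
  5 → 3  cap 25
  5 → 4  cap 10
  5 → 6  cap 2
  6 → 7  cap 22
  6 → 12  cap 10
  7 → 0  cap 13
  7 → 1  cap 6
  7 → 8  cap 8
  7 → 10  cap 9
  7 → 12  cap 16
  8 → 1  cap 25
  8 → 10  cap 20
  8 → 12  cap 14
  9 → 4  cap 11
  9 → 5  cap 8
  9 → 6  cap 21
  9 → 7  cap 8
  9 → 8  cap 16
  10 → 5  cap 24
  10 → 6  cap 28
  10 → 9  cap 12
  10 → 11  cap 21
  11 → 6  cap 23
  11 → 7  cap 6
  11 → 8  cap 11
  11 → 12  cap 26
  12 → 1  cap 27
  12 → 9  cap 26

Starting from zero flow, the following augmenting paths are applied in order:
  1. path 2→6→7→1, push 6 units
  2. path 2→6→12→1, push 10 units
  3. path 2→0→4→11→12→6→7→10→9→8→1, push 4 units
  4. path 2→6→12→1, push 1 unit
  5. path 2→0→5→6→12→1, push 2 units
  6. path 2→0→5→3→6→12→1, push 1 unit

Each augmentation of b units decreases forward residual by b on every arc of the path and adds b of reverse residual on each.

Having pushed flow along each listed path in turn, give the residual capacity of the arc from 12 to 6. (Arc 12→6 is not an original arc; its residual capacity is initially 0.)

after path 1 (2→6→7→1, push 6): res(12,6)=0
after path 2 (2→6→12→1, push 10): res(12,6)=10
after path 3 (2→0→4→11→12→6→7→10→9→8→1, push 4): res(12,6)=6
after path 4 (2→6→12→1, push 1): res(12,6)=7
after path 5 (2→0→5→6→12→1, push 2): res(12,6)=9
after path 6 (2→0→5→3→6→12→1, push 1): res(12,6)=10

Residual capacity of (12,6): 10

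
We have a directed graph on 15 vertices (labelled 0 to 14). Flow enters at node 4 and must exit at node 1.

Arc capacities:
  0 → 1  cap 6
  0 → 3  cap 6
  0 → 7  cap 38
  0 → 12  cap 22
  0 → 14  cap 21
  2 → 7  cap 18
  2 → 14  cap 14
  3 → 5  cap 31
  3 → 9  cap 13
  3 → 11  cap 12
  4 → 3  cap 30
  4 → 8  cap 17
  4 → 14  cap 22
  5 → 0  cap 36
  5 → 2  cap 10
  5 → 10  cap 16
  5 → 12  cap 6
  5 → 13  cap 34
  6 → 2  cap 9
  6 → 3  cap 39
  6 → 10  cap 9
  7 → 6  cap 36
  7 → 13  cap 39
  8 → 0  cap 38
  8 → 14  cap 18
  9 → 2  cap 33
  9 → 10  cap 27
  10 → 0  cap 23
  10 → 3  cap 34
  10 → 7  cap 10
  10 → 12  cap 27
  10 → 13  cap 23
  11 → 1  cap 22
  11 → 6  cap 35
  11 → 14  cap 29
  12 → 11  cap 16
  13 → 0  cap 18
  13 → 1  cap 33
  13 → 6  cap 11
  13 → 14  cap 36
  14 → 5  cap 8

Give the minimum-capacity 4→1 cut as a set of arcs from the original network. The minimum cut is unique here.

augment #1: 4→3→11→1 push 12
augment #2: 4→8→0→1 push 6
augment #3: 4→3→5→13→1 push 18
augment #4: 4→14→5→13→1 push 8
augment #5: 4→8→0→7→13→1 push 7
augment #6: 4→8→0→12→11→1 push 4
max flow = 55; residual-reachable set from 4 gives S-side
cut edges (S→T): {(4,3), (4,8), (14,5)} total cap 55

Min-cut arcs: {(4,3), (4,8), (14,5)} (total capacity 55)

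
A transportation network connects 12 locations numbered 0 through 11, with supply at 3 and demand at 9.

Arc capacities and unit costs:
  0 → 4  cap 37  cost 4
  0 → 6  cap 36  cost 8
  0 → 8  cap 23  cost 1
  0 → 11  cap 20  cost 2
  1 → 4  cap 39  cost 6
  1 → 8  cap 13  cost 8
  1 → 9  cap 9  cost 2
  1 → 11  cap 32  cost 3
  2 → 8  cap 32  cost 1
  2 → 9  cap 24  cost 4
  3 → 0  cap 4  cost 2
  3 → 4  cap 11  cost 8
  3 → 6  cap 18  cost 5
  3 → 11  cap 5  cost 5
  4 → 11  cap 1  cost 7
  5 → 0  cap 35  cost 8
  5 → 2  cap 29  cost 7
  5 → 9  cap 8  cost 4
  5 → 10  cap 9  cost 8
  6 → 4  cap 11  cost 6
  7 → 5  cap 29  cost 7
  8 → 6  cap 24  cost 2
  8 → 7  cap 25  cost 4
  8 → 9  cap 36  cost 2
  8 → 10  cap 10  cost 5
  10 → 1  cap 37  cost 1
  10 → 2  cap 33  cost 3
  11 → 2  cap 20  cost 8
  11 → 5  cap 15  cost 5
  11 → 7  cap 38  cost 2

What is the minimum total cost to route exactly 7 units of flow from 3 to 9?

Minimum cost for 7 units: 62

shortest-cost path #1: 3→0→8→9 push 4 @ unit cost 5 (adds 20)
shortest-cost path #2: 3→11→5→9 push 3 @ unit cost 14 (adds 42)
total cost = 62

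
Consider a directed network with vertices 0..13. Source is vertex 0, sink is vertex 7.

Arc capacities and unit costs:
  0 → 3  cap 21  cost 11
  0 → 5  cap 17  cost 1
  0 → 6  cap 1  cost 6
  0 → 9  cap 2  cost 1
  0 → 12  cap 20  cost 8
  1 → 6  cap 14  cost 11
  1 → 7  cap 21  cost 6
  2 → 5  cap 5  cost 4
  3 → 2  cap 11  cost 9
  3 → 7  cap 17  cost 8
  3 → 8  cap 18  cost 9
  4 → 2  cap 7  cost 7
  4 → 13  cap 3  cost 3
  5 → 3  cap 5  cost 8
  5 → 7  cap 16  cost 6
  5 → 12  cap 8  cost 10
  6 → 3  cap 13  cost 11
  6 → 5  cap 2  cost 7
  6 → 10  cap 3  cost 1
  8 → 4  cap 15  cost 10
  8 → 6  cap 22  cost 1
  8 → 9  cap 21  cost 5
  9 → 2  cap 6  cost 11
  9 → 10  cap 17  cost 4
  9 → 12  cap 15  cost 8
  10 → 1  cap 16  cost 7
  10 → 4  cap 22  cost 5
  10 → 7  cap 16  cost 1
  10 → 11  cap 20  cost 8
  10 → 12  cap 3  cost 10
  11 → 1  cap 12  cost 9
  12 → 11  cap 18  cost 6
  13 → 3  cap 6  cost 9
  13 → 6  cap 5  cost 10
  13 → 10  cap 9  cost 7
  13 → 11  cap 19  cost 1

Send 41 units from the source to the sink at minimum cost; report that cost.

Minimum cost for 41 units: 586

shortest-cost path #1: 0→9→10→7 push 2 @ unit cost 6 (adds 12)
shortest-cost path #2: 0→5→7 push 16 @ unit cost 7 (adds 112)
shortest-cost path #3: 0→6→10→7 push 1 @ unit cost 8 (adds 8)
shortest-cost path #4: 0→5→3→7 push 1 @ unit cost 17 (adds 17)
shortest-cost path #5: 0→3→7 push 16 @ unit cost 19 (adds 304)
shortest-cost path #6: 0→3→8→6→10→7 push 2 @ unit cost 23 (adds 46)
shortest-cost path #7: 0→12→11→1→7 push 3 @ unit cost 29 (adds 87)
total cost = 586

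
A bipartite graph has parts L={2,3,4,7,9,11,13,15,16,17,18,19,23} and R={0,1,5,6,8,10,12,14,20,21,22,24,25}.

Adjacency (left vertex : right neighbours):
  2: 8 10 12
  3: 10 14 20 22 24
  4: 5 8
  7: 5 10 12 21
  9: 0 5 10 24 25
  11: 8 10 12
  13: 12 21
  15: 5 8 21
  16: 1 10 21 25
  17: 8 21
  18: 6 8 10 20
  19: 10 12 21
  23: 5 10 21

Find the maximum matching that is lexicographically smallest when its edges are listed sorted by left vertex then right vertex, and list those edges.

Lex-smallest maximum matching: {(2,8), (3,14), (4,5), (7,10), (9,0), (11,12), (13,21), (16,1), (18,6)}

|M| = 9 (so the lex-smallest maximum matching has 9 edges)
process left vertices in ascending order; for each, take the smallest-labelled available neighbour that still permits 9 edges overall, or leave it unmatched if none does
lex-smallest matching: {2-8, 3-14, 4-5, 7-10, 9-0, 11-12, 13-21, 16-1, 18-6}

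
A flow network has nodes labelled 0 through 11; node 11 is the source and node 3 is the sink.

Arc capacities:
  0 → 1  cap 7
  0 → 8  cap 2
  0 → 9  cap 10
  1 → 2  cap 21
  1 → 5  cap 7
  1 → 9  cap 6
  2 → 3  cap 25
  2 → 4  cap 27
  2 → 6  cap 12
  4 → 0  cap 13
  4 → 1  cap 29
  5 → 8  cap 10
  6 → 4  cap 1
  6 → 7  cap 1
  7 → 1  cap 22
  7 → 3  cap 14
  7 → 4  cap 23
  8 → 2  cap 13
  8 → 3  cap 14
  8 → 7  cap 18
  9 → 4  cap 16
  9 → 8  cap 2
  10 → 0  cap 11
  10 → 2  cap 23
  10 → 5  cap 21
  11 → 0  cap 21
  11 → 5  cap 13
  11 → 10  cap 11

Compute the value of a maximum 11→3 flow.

augment #1: 11→0→8→3 bottleneck 2, total now 2
augment #2: 11→5→8→3 bottleneck 10, total now 12
augment #3: 11→10→2→3 bottleneck 11, total now 23
augment #4: 11→0→1→2→3 bottleneck 7, total now 30
augment #5: 11→0→9→8→3 bottleneck 2, total now 32
augment #6: 11→0→9→4→1→2→3 bottleneck 7, total now 39
augment #7: 11→0→9→4→1→2→6→7→3 bottleneck 1, total now 40

Maximum flow value: 40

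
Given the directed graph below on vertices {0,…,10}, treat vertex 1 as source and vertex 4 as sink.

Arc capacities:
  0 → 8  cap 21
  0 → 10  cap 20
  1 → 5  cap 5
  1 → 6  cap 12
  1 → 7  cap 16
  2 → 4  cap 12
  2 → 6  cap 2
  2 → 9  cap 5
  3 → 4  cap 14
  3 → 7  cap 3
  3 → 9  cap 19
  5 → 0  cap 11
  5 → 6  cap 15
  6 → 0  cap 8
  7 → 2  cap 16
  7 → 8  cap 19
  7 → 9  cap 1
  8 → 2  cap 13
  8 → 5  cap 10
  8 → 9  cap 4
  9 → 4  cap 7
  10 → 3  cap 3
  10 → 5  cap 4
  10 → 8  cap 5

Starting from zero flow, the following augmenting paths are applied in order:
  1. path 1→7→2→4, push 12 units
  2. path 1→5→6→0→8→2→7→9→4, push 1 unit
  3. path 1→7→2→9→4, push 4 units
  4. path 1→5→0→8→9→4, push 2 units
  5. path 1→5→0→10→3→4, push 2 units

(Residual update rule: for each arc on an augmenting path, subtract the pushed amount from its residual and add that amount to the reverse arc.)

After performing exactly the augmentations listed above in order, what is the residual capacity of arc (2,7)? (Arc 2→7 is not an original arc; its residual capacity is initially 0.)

Residual capacity of (2,7): 15

after path 1 (1→7→2→4, push 12): res(2,7)=12
after path 2 (1→5→6→0→8→2→7→9→4, push 1): res(2,7)=11
after path 3 (1→7→2→9→4, push 4): res(2,7)=15
after path 4 (1→5→0→8→9→4, push 2): res(2,7)=15
after path 5 (1→5→0→10→3→4, push 2): res(2,7)=15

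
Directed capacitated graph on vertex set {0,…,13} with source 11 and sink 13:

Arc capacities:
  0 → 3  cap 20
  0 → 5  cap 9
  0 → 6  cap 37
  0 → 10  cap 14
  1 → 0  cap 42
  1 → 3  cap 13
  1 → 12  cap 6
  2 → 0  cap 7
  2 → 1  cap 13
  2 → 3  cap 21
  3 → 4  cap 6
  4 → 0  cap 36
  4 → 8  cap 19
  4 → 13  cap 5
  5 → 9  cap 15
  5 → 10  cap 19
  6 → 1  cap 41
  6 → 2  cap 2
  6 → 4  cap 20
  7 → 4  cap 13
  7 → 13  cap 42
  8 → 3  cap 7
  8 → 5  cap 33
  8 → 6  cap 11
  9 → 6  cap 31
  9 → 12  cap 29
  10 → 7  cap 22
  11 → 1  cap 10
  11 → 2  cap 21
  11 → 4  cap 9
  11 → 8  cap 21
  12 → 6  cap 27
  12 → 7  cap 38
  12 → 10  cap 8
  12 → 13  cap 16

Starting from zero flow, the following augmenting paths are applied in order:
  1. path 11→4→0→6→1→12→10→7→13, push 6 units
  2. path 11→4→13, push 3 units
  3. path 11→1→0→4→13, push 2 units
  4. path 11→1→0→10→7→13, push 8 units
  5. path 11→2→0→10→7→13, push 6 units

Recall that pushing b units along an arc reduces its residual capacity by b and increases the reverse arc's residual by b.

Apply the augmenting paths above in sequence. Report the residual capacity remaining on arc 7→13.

Residual capacity of (7,13): 22

after path 1 (11→4→0→6→1→12→10→7→13, push 6): res(7,13)=36
after path 2 (11→4→13, push 3): res(7,13)=36
after path 3 (11→1→0→4→13, push 2): res(7,13)=36
after path 4 (11→1→0→10→7→13, push 8): res(7,13)=28
after path 5 (11→2→0→10→7→13, push 6): res(7,13)=22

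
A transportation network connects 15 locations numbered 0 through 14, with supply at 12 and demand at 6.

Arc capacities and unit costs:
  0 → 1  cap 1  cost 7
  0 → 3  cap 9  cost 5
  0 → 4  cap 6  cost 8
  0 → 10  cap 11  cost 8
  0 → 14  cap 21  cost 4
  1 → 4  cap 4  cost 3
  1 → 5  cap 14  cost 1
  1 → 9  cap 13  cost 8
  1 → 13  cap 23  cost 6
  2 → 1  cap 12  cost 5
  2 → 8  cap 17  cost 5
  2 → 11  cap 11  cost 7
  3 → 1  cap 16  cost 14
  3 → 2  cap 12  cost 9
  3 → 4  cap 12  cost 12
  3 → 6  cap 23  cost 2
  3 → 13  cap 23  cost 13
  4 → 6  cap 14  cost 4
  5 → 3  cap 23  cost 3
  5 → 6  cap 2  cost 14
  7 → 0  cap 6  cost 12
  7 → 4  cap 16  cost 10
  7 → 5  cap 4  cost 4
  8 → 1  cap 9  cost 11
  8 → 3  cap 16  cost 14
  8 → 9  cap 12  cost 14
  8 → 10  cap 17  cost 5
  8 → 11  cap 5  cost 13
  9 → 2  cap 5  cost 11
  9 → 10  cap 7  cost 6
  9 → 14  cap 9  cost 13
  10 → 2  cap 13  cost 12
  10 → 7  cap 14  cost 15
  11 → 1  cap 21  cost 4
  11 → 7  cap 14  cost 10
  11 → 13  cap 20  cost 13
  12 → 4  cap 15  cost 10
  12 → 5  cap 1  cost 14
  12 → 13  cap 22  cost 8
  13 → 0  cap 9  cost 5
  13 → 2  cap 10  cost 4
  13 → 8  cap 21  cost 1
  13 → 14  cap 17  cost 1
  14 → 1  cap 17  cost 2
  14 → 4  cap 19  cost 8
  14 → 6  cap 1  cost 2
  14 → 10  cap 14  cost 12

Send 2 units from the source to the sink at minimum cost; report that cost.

Minimum cost for 2 units: 25

shortest-cost path #1: 12→13→14→6 push 1 @ unit cost 11 (adds 11)
shortest-cost path #2: 12→4→6 push 1 @ unit cost 14 (adds 14)
total cost = 25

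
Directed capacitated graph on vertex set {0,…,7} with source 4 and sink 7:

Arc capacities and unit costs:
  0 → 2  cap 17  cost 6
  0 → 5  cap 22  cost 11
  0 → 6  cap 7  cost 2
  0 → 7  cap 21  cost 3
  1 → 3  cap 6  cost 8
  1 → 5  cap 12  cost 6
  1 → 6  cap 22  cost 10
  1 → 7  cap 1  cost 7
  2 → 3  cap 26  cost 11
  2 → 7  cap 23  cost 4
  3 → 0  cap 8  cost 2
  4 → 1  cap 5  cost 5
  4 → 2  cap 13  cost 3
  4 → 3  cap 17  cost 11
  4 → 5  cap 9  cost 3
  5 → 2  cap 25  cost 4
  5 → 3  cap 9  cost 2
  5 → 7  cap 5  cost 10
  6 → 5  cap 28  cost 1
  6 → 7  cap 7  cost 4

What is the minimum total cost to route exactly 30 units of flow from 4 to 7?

shortest-cost path #1: 4→2→7 push 13 @ unit cost 7 (adds 91)
shortest-cost path #2: 4→5→3→0→7 push 8 @ unit cost 10 (adds 80)
shortest-cost path #3: 4→5→2→7 push 1 @ unit cost 11 (adds 11)
shortest-cost path #4: 4→1→7 push 1 @ unit cost 12 (adds 12)
shortest-cost path #5: 4→3→5→2→7 push 7 @ unit cost 17 (adds 119)
total cost = 313

Minimum cost for 30 units: 313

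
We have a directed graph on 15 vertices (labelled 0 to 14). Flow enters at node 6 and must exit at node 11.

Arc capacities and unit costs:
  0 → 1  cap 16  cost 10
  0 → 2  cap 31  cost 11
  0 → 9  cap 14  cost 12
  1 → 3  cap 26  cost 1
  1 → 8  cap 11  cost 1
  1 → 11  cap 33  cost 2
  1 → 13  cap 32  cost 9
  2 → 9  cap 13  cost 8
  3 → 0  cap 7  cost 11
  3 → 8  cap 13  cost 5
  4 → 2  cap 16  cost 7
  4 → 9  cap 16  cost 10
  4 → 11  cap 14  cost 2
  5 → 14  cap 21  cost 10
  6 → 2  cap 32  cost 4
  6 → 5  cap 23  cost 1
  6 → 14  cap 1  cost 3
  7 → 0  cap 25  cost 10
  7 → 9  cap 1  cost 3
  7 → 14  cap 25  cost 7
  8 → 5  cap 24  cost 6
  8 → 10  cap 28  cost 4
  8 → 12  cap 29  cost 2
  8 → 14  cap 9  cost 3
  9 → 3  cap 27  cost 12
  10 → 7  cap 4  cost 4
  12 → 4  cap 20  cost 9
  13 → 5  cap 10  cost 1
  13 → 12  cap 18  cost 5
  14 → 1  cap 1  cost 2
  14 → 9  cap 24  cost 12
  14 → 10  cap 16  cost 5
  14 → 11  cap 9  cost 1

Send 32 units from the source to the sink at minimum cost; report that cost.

Minimum cost for 32 units: 1119

shortest-cost path #1: 6→14→11 push 1 @ unit cost 4 (adds 4)
shortest-cost path #2: 6→5→14→11 push 8 @ unit cost 12 (adds 96)
shortest-cost path #3: 6→5→14→1→11 push 1 @ unit cost 15 (adds 15)
shortest-cost path #4: 6→2→9→3→8→12→4→11 push 13 @ unit cost 42 (adds 546)
shortest-cost path #5: 6→5→14→10→7→0→1→11 push 4 @ unit cost 42 (adds 168)
shortest-cost path #6: 6→5→14→9→3→0→1→11 push 5 @ unit cost 58 (adds 290)
total cost = 1119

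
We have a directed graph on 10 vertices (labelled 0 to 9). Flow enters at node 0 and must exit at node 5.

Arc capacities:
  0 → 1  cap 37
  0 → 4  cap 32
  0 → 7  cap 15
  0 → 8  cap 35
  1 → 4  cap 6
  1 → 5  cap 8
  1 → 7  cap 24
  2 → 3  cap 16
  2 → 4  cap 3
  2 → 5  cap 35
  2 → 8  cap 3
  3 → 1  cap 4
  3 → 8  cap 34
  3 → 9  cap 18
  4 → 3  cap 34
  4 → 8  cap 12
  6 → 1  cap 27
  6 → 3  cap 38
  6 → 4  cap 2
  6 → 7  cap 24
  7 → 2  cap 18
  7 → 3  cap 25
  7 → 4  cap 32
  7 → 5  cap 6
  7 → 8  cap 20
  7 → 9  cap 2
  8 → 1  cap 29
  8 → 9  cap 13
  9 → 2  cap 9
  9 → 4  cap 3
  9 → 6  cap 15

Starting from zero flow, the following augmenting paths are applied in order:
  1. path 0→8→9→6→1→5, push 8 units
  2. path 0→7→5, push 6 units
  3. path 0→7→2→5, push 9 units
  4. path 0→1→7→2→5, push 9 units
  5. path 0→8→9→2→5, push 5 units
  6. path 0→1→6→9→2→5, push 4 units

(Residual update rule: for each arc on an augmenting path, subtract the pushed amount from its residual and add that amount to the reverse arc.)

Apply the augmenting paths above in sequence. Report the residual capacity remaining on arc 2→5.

after path 1 (0→8→9→6→1→5, push 8): res(2,5)=35
after path 2 (0→7→5, push 6): res(2,5)=35
after path 3 (0→7→2→5, push 9): res(2,5)=26
after path 4 (0→1→7→2→5, push 9): res(2,5)=17
after path 5 (0→8→9→2→5, push 5): res(2,5)=12
after path 6 (0→1→6→9→2→5, push 4): res(2,5)=8

Residual capacity of (2,5): 8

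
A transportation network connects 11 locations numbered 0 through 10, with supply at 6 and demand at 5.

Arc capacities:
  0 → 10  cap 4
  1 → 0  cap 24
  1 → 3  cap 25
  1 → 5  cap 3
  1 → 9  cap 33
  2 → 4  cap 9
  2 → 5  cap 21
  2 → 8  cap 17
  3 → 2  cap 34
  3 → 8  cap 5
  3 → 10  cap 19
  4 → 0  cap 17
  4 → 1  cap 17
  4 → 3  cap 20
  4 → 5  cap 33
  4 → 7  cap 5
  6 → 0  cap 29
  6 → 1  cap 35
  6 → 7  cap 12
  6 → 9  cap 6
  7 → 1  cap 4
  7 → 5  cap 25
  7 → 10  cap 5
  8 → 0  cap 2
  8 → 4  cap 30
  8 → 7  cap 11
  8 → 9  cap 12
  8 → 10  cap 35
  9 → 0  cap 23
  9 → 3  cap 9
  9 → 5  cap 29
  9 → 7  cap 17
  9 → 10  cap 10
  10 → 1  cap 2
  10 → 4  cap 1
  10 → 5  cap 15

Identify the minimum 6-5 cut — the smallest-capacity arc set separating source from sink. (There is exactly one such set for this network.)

Min-cut arcs: {(0,10), (6,1), (6,7), (6,9)} (total capacity 57)

augment #1: 6→1→5 push 3
augment #2: 6→7→5 push 12
augment #3: 6→9→5 push 6
augment #4: 6→0→10→5 push 4
augment #5: 6→1→9→5 push 23
augment #6: 6→1→3→2→5 push 9
max flow = 57; residual-reachable set from 6 gives S-side
cut edges (S→T): {(0,10), (6,1), (6,7), (6,9)} total cap 57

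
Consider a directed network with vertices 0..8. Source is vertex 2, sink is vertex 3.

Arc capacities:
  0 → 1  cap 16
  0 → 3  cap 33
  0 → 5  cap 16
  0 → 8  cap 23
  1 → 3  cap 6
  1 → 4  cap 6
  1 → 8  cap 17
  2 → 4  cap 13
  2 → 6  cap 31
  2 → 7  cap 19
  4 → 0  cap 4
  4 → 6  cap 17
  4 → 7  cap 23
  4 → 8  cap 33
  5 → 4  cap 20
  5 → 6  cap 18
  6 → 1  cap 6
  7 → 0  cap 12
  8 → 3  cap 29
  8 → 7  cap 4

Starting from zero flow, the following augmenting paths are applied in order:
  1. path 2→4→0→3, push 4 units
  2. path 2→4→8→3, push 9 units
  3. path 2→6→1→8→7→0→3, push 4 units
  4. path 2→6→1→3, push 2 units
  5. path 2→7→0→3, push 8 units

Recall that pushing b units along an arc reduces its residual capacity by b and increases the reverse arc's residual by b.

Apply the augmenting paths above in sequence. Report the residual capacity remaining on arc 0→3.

after path 1 (2→4→0→3, push 4): res(0,3)=29
after path 2 (2→4→8→3, push 9): res(0,3)=29
after path 3 (2→6→1→8→7→0→3, push 4): res(0,3)=25
after path 4 (2→6→1→3, push 2): res(0,3)=25
after path 5 (2→7→0→3, push 8): res(0,3)=17

Residual capacity of (0,3): 17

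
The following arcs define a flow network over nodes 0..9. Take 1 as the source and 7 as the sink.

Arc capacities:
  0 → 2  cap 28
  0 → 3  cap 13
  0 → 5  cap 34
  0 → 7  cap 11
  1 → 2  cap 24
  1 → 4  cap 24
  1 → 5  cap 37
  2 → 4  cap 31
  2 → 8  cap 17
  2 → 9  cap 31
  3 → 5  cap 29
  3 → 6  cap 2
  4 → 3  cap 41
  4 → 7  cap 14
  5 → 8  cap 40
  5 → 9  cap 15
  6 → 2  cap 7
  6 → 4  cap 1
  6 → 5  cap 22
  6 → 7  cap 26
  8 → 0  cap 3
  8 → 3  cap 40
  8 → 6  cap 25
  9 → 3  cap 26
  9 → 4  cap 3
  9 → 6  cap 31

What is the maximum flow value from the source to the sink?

Maximum flow value: 43

augment #1: 1→4→7 bottleneck 14, total now 14
augment #2: 1→2→8→0→7 bottleneck 3, total now 17
augment #3: 1→2→8→6→7 bottleneck 14, total now 31
augment #4: 1→2→9→6→7 bottleneck 7, total now 38
augment #5: 1→4→3→6→7 bottleneck 2, total now 40
augment #6: 1→5→8→6→7 bottleneck 3, total now 43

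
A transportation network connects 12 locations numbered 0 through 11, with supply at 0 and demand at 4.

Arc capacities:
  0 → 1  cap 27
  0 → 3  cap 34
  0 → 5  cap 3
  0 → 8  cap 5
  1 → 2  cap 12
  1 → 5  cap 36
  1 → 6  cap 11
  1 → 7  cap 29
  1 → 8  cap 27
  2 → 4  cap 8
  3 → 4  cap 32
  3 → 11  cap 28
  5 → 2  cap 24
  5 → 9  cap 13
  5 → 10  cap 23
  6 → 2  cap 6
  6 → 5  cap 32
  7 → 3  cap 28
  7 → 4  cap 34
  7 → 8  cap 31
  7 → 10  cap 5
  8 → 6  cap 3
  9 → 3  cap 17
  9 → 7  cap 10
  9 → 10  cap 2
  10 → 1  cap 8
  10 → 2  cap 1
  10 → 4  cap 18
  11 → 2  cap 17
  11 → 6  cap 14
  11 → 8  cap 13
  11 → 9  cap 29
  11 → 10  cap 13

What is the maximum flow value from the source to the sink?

augment #1: 0→3→4 bottleneck 32, total now 32
augment #2: 0→1→2→4 bottleneck 8, total now 40
augment #3: 0→1→7→4 bottleneck 19, total now 59
augment #4: 0→5→10→4 bottleneck 3, total now 62
augment #5: 0→3→11→10→4 bottleneck 2, total now 64
augment #6: 0→8→6→5→10→4 bottleneck 3, total now 67

Maximum flow value: 67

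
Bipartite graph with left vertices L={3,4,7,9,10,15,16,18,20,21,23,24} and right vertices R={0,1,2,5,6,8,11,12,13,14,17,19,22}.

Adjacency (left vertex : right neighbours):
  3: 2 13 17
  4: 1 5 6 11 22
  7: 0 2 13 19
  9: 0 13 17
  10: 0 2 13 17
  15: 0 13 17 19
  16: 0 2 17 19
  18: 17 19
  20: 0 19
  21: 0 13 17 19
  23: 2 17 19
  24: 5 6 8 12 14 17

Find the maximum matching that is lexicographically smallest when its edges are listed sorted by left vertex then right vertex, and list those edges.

|M| = 7 (so the lex-smallest maximum matching has 7 edges)
process left vertices in ascending order; for each, take the smallest-labelled available neighbour that still permits 7 edges overall, or leave it unmatched if none does
lex-smallest matching: {3-2, 4-1, 7-0, 9-13, 10-17, 15-19, 24-5}

Lex-smallest maximum matching: {(3,2), (4,1), (7,0), (9,13), (10,17), (15,19), (24,5)}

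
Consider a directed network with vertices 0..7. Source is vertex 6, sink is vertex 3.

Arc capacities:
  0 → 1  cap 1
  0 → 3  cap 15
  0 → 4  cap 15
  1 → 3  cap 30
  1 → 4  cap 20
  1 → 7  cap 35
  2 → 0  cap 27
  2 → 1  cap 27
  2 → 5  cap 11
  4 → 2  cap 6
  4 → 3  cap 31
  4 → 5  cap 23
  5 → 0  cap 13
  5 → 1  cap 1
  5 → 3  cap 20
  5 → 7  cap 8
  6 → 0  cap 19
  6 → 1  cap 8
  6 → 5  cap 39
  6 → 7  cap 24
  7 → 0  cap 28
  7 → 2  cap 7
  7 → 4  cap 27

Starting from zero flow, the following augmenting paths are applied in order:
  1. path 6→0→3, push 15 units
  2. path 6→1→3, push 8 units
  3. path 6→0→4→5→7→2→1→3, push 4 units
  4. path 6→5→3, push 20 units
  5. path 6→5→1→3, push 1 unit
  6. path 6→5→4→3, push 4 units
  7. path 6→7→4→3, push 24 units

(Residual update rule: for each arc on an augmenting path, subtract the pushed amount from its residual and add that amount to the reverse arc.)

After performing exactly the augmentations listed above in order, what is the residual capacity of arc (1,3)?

Residual capacity of (1,3): 17

after path 1 (6→0→3, push 15): res(1,3)=30
after path 2 (6→1→3, push 8): res(1,3)=22
after path 3 (6→0→4→5→7→2→1→3, push 4): res(1,3)=18
after path 4 (6→5→3, push 20): res(1,3)=18
after path 5 (6→5→1→3, push 1): res(1,3)=17
after path 6 (6→5→4→3, push 4): res(1,3)=17
after path 7 (6→7→4→3, push 24): res(1,3)=17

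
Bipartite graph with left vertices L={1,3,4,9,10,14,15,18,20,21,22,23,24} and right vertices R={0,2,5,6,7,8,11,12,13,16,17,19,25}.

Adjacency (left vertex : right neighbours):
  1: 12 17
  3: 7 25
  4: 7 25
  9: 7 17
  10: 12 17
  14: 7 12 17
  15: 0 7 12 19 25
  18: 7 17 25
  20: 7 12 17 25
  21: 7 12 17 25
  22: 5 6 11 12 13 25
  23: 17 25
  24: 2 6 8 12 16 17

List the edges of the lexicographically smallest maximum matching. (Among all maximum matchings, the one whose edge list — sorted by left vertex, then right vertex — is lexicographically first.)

|M| = 7 (so the lex-smallest maximum matching has 7 edges)
process left vertices in ascending order; for each, take the smallest-labelled available neighbour that still permits 7 edges overall, or leave it unmatched if none does
lex-smallest matching: {1-12, 3-7, 4-25, 9-17, 15-0, 22-5, 24-2}

Lex-smallest maximum matching: {(1,12), (3,7), (4,25), (9,17), (15,0), (22,5), (24,2)}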